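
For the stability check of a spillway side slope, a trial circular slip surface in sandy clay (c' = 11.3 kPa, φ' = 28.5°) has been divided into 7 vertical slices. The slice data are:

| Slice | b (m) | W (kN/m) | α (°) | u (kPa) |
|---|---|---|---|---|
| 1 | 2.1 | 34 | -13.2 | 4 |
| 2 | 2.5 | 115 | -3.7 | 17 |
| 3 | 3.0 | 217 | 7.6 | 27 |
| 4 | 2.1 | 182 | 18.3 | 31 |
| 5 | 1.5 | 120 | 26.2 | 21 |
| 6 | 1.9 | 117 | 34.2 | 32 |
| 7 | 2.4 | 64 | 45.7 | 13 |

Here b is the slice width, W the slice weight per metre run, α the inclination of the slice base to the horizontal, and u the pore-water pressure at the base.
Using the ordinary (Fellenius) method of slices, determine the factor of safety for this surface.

FS = 1.82

Ordinary method of slices: FS = Σ[c'·Δl_i + (W_i cosα_i − u_i·Δl_i)·tanφ'] / Σ W_i sinα_i, with Δl_i = b_i / cosα_i.
Slice 1: Δl = 2.1/cos(-13.2°) = 2.157 m; N'_1 = 34·cos(-13.2°) − 4·2.157 = 24.5; c'Δl = 24.37; W sinα = -7.8
Slice 2: Δl = 2.5/cos(-3.7°) = 2.505 m; N'_2 = 115·cos(-3.7°) − 17·2.505 = 72.2; c'Δl = 28.31; W sinα = -7.4
Slice 3: Δl = 3.0/cos7.6° = 3.027 m; N'_3 = 217·cos7.6° − 27·3.027 = 133.4; c'Δl = 34.20; W sinα = 28.7
Slice 4: Δl = 2.1/cos18.3° = 2.212 m; N'_4 = 182·cos18.3° − 31·2.212 = 104.2; c'Δl = 24.99; W sinα = 57.1
Slice 5: Δl = 1.5/cos26.2° = 1.672 m; N'_5 = 120·cos26.2° − 21·1.672 = 72.6; c'Δl = 18.89; W sinα = 53.0
Slice 6: Δl = 1.9/cos34.2° = 2.297 m; N'_6 = 117·cos34.2° − 32·2.297 = 23.3; c'Δl = 25.96; W sinα = 65.8
Slice 7: Δl = 2.4/cos45.7° = 3.436 m; N'_7 = 64·cos45.7° − 13·3.436 = 0.0; c'Δl = 38.83; W sinα = 45.8
Σc'Δl = 195.6 kN/m; ΣN' = 430.1 kN/m; ΣW sinα = 235.2 kN/m
Resisting = 195.6 + 430.1·tan28.5° = 195.6 + 233.5 = 429.1 kN/m
FS = 429.1 / 235.2 = 1.824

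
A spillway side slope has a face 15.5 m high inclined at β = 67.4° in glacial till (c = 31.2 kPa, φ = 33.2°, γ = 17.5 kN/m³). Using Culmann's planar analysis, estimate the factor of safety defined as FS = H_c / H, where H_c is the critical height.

FS = 2.06

H_c = (4c/γ) · sinβ cosφ / [1 − cos(β − φ)]
    = (4·31.2/17.5) · sin67.4°·cos33.2° / [1 − cos34.2°]
    = 7.131 · 0.7725 / 0.1729 = 31.86 m
FS = H_c / H = 31.86 / 15.5 = 2.055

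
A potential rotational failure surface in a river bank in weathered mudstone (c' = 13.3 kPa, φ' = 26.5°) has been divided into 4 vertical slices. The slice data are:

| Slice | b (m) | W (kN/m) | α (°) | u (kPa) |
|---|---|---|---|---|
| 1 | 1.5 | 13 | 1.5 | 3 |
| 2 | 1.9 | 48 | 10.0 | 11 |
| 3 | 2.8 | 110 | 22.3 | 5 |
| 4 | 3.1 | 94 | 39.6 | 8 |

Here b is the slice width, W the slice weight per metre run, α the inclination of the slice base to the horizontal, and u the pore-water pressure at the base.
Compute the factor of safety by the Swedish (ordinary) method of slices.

FS = 1.99

Ordinary method of slices: FS = Σ[c'·Δl_i + (W_i cosα_i − u_i·Δl_i)·tanφ'] / Σ W_i sinα_i, with Δl_i = b_i / cosα_i.
Slice 1: Δl = 1.5/cos1.5° = 1.501 m; N'_1 = 13·cos1.5° − 3·1.501 = 8.5; c'Δl = 19.96; W sinα = 0.3
Slice 2: Δl = 1.9/cos10.0° = 1.929 m; N'_2 = 48·cos10.0° − 11·1.929 = 26.0; c'Δl = 25.66; W sinα = 8.3
Slice 3: Δl = 2.8/cos22.3° = 3.026 m; N'_3 = 110·cos22.3° − 5·3.026 = 86.6; c'Δl = 40.25; W sinα = 41.7
Slice 4: Δl = 3.1/cos39.6° = 4.023 m; N'_4 = 94·cos39.6° − 8·4.023 = 40.2; c'Δl = 53.51; W sinα = 59.9
Σc'Δl = 139.4 kN/m; ΣN' = 161.4 kN/m; ΣW sinα = 110.3 kN/m
Resisting = 139.4 + 161.4·tan26.5° = 139.4 + 80.5 = 219.9 kN/m
FS = 219.9 / 110.3 = 1.993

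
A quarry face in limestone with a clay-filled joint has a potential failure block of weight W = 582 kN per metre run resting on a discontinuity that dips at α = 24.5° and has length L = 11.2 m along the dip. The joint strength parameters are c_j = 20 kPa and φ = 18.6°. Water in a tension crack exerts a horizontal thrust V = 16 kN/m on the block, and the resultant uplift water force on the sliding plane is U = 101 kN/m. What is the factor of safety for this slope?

Resolving the block weight along and normal to the plane and applying the Mohr–Coulomb strength on the joint:
N' = W cosα − U − V sinα = 582·cos24.5° − 101 − 16·sin24.5° = 422.0 kN/m
Driving force T = W sinα + V cosα = 582·sin24.5° + 16·cos24.5° = 255.9 kN/m
Resisting force R = c_j·L + N'·tanφ = 20·11.2 + 422.0·tan18.6° = 224.0 + 142.0 = 366.0 kN/m
FS = R / T = 366.0 / 255.9 = 1.430

FS = 1.43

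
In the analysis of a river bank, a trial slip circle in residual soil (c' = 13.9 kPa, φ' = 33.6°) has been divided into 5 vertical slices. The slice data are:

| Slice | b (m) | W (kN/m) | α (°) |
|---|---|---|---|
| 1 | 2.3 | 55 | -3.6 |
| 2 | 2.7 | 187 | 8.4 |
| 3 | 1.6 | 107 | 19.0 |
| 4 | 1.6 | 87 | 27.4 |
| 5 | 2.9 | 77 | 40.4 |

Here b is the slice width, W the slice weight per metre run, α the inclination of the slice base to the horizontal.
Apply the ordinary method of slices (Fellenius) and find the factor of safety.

Ordinary method of slices: FS = Σ[c'·Δl_i + (W_i cosα_i)·tanφ'] / Σ W_i sinα_i, with Δl_i = b_i / cosα_i.
Slice 1: Δl = 2.3/cos(-3.6°) = 2.305 m; N'_1 = 55·cos(-3.6°) = 54.9; c'Δl = 32.03; W sinα = -3.5
Slice 2: Δl = 2.7/cos8.4° = 2.729 m; N'_2 = 187·cos8.4° = 185.0; c'Δl = 37.94; W sinα = 27.3
Slice 3: Δl = 1.6/cos19.0° = 1.692 m; N'_3 = 107·cos19.0° = 101.2; c'Δl = 23.52; W sinα = 34.8
Slice 4: Δl = 1.6/cos27.4° = 1.802 m; N'_4 = 87·cos27.4° = 77.2; c'Δl = 25.05; W sinα = 40.0
Slice 5: Δl = 2.9/cos40.4° = 3.808 m; N'_5 = 77·cos40.4° = 58.6; c'Δl = 52.93; W sinα = 49.9
Σc'Δl = 171.5 kN/m; ΣN' = 476.9 kN/m; ΣW sinα = 148.6 kN/m
Resisting = 171.5 + 476.9·tan33.6° = 171.5 + 316.9 = 488.3 kN/m
FS = 488.3 / 148.6 = 3.285

FS = 3.29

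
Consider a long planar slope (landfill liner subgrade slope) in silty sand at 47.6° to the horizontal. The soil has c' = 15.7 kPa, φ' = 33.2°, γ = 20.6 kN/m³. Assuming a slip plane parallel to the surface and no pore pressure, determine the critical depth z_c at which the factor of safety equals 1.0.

Setting FS = 1.00 in FS = [c' + γz cos²β tanφ'] / [γz sinβ cosβ] and solving for z:
z = c' / [γ cosβ (FS·sinβ − cosβ·tanφ')]
  = 15.7 / [20.6·cos47.6°·(1.00·sin47.6° − cos47.6°·tan33.2°)]
  = 15.7 / [20.6·0.6743·(1.00·0.7385 − 0.6743·0.6544)]
  = 15.7 / 4.1284 = 3.803 m

z_c = 3.80 m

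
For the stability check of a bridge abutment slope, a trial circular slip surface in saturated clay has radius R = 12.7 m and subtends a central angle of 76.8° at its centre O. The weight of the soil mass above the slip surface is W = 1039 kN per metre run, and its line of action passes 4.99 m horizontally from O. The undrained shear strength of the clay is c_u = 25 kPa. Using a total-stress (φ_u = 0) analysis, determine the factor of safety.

FS = 1.04

Taking moments about the centre O, the resisting moment is provided by the undrained shear strength acting along the arc:
Arc length L_a = R·θ = 12.7·(76.8°·π/180) = 12.7·1.3404 = 17.02 m
M_R = c_u·L_a·R = 25·17.02·12.7 = 5404.9 kN·m/m
M_D = W·d = 1039·4.99 = 5184.6 kN·m/m
FS = M_R / M_D = 5404.9 / 5184.6 = 1.042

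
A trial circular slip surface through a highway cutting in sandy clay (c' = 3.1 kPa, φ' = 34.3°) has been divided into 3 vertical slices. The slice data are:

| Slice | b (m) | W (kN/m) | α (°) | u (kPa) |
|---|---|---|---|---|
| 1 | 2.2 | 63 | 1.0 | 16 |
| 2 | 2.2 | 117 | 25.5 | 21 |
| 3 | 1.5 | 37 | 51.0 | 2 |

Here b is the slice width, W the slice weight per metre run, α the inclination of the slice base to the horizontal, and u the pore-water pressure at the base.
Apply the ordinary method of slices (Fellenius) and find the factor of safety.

Ordinary method of slices: FS = Σ[c'·Δl_i + (W_i cosα_i − u_i·Δl_i)·tanφ'] / Σ W_i sinα_i, with Δl_i = b_i / cosα_i.
Slice 1: Δl = 2.2/cos1.0° = 2.200 m; N'_1 = 63·cos1.0° − 16·2.200 = 27.8; c'Δl = 6.82; W sinα = 1.1
Slice 2: Δl = 2.2/cos25.5° = 2.437 m; N'_2 = 117·cos25.5° − 21·2.437 = 54.4; c'Δl = 7.56; W sinα = 50.4
Slice 3: Δl = 1.5/cos51.0° = 2.384 m; N'_3 = 37·cos51.0° − 2·2.384 = 18.5; c'Δl = 7.39; W sinα = 28.8
Σc'Δl = 21.8 kN/m; ΣN' = 100.7 kN/m; ΣW sinα = 80.2 kN/m
Resisting = 21.8 + 100.7·tan34.3° = 21.8 + 68.7 = 90.5 kN/m
FS = 90.5 / 80.2 = 1.128

FS = 1.13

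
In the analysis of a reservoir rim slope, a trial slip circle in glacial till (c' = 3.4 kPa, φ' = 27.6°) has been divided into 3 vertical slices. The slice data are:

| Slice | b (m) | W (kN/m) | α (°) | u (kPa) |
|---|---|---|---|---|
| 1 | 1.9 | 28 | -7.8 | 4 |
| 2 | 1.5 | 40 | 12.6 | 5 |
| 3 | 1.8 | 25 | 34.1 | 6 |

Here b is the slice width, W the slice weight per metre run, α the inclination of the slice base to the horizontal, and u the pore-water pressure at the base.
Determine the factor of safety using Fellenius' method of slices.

FS = 2.64

Ordinary method of slices: FS = Σ[c'·Δl_i + (W_i cosα_i − u_i·Δl_i)·tanφ'] / Σ W_i sinα_i, with Δl_i = b_i / cosα_i.
Slice 1: Δl = 1.9/cos(-7.8°) = 1.918 m; N'_1 = 28·cos(-7.8°) − 4·1.918 = 20.1; c'Δl = 6.52; W sinα = -3.8
Slice 2: Δl = 1.5/cos12.6° = 1.537 m; N'_2 = 40·cos12.6° − 5·1.537 = 31.4; c'Δl = 5.23; W sinα = 8.7
Slice 3: Δl = 1.8/cos34.1° = 2.174 m; N'_3 = 25·cos34.1° − 6·2.174 = 7.7; c'Δl = 7.39; W sinα = 14.0
Σc'Δl = 19.1 kN/m; ΣN' = 59.1 kN/m; ΣW sinα = 18.9 kN/m
Resisting = 19.1 + 59.1·tan27.6° = 19.1 + 30.9 = 50.0 kN/m
FS = 50.0 / 18.9 = 2.641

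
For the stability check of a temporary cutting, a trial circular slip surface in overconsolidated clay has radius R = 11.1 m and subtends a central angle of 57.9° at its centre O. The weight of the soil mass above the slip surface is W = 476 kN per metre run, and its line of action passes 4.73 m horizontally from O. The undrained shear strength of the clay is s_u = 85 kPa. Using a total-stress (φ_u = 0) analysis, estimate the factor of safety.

Taking moments about the centre O, the resisting moment is provided by the undrained shear strength acting along the arc:
Arc length L_a = R·θ = 11.1·(57.9°·π/180) = 11.1·1.0105 = 11.22 m
M_R = s_u·L_a·R = 85·11.22·11.1 = 10583.3 kN·m/m
M_D = W·d = 476·4.73 = 2251.5 kN·m/m
FS = M_R / M_D = 10583.3 / 2251.5 = 4.701

FS = 4.70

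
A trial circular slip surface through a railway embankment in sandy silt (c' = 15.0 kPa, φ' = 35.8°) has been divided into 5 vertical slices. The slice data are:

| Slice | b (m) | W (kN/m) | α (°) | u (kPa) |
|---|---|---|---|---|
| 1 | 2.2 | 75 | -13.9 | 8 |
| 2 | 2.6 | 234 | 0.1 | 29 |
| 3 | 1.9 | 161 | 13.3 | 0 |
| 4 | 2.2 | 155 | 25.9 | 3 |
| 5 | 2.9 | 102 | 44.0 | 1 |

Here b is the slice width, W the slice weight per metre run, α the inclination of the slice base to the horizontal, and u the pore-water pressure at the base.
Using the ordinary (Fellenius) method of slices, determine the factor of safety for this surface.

Ordinary method of slices: FS = Σ[c'·Δl_i + (W_i cosα_i − u_i·Δl_i)·tanφ'] / Σ W_i sinα_i, with Δl_i = b_i / cosα_i.
Slice 1: Δl = 2.2/cos(-13.9°) = 2.266 m; N'_1 = 75·cos(-13.9°) − 8·2.266 = 54.7; c'Δl = 34.00; W sinα = -18.0
Slice 2: Δl = 2.6/cos0.1° = 2.600 m; N'_2 = 234·cos0.1° − 29·2.600 = 158.6; c'Δl = 39.00; W sinα = 0.4
Slice 3: Δl = 1.9/cos13.3° = 1.952 m; N'_3 = 161·cos13.3° − 0·1.952 = 156.7; c'Δl = 29.29; W sinα = 37.0
Slice 4: Δl = 2.2/cos25.9° = 2.446 m; N'_4 = 155·cos25.9° − 3·2.446 = 132.1; c'Δl = 36.68; W sinα = 67.7
Slice 5: Δl = 2.9/cos44.0° = 4.031 m; N'_5 = 102·cos44.0° − 1·4.031 = 69.3; c'Δl = 60.47; W sinα = 70.9
Σc'Δl = 199.4 kN/m; ΣN' = 571.4 kN/m; ΣW sinα = 158.0 kN/m
Resisting = 199.4 + 571.4·tan35.8° = 199.4 + 412.1 = 611.5 kN/m
FS = 611.5 / 158.0 = 3.871

FS = 3.87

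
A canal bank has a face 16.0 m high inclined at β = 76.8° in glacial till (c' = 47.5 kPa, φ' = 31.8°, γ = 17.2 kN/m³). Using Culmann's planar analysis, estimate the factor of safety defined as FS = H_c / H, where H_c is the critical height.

FS = 1.95

H_c = (4c'/γ) · sinβ cosφ' / [1 − cos(β − φ')]
    = (4·47.5/17.2) · sin76.8°·cos31.8° / [1 − cos45.0°]
    = 11.047 · 0.8274 / 0.2929 = 31.21 m
FS = H_c / H = 31.21 / 16.0 = 1.950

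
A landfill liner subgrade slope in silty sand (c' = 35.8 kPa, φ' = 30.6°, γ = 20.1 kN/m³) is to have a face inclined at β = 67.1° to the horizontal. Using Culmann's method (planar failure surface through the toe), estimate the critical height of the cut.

Culmann's analysis gives the critical failure plane at α_cr = (β + φ')/2 = (67.1 + 30.6)/2 = 48.8°, and the critical height
H_c = (4c'/γ) · sinβ cosφ' / [1 − cos(β − φ')]
    = (4·35.8/20.1) · sin67.1°·cos30.6° / [1 − cos(36.5°)]
    = 7.124 · 0.9212·0.8607 / [1 − 0.8039]
    = 7.124 · 0.7929 / 0.1961
    = 28.80 m

H_c = 28.80 m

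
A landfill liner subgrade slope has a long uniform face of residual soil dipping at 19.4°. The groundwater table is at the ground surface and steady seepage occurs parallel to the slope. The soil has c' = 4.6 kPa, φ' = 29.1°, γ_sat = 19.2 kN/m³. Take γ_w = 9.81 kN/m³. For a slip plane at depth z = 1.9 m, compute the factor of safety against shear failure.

With seepage parallel to the slope and the water table at the surface, the effective normal stress on the slip plane uses the buoyant unit weight γ' = γ_sat − γ_w while the driving shear stress uses γ_sat:
FS = [c' + γ' z cos²β tanφ'] / [γ_sat z sinβ cosβ]
γ' = 19.2 − 9.81 = 9.39 kN/m³
Numerator = 4.6 + 9.39·1.9·cos²19.4°·tan29.1° = 4.6 + 9.39·1.9·0.8897·0.5566 = 13.435 kPa
Denominator = 19.2·1.9·sin19.4°·cos19.4° = 19.2·1.9·0.3322·0.9432 = 11.429 kPa
FS = 13.435 / 11.429 = 1.175

FS = 1.18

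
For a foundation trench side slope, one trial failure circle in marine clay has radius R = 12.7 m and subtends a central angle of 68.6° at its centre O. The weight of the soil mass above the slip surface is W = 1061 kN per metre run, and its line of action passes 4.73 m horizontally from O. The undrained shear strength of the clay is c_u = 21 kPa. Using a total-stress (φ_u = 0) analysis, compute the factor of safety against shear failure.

FS = 0.81

Taking moments about the centre O, the resisting moment is provided by the undrained shear strength acting along the arc:
Arc length L_a = R·θ = 12.7·(68.6°·π/180) = 12.7·1.1973 = 15.21 m
M_R = c_u·L_a·R = 21·15.21·12.7 = 4055.3 kN·m/m
M_D = W·d = 1061·4.73 = 5018.5 kN·m/m
FS = M_R / M_D = 4055.3 / 5018.5 = 0.808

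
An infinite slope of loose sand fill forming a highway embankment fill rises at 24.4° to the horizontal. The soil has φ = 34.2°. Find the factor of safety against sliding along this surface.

For a dry cohesionless infinite slope the factor of safety is FS = tanφ / tanβ.
FS = tan34.2° / tan24.4° = 0.6796 / 0.4536 = 1.498

FS = 1.50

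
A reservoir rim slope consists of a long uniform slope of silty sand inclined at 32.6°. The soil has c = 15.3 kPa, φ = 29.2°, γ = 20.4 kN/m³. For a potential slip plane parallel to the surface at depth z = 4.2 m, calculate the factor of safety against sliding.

FS = 1.27

For an infinite slope with a slip plane parallel to the surface (no pore pressure): FS = [c + γz cos²β tanφ] / [γz sinβ cosβ].
γz = 20.4·4.2 = 85.68 kN/m²
Numerator = 15.3 + 85.68·cos²32.6°·tan29.2° = 15.3 + 85.68·0.7097·0.5589 = 49.285 kPa
Denominator = 85.68·sin32.6°·cos32.6° = 85.68·0.5388·0.8425 = 38.889 kPa
FS = 49.285 / 38.889 = 1.267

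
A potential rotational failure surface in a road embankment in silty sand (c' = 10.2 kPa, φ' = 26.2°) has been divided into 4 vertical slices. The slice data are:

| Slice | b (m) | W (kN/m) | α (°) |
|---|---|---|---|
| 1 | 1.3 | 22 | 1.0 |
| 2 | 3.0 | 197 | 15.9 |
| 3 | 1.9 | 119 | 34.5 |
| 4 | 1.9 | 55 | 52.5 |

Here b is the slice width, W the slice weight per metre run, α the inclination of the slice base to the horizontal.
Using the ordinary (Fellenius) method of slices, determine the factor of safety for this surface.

Ordinary method of slices: FS = Σ[c'·Δl_i + (W_i cosα_i)·tanφ'] / Σ W_i sinα_i, with Δl_i = b_i / cosα_i.
Slice 1: Δl = 1.3/cos1.0° = 1.300 m; N'_1 = 22·cos1.0° = 22.0; c'Δl = 13.26; W sinα = 0.4
Slice 2: Δl = 3.0/cos15.9° = 3.119 m; N'_2 = 197·cos15.9° = 189.5; c'Δl = 31.82; W sinα = 54.0
Slice 3: Δl = 1.9/cos34.5° = 2.305 m; N'_3 = 119·cos34.5° = 98.1; c'Δl = 23.52; W sinα = 67.4
Slice 4: Δl = 1.9/cos52.5° = 3.121 m; N'_4 = 55·cos52.5° = 33.5; c'Δl = 31.84; W sinα = 43.6
Σc'Δl = 100.4 kN/m; ΣN' = 343.0 kN/m; ΣW sinα = 165.4 kN/m
Resisting = 100.4 + 343.0·tan26.2° = 100.4 + 168.8 = 269.2 kN/m
FS = 269.2 / 165.4 = 1.628

FS = 1.63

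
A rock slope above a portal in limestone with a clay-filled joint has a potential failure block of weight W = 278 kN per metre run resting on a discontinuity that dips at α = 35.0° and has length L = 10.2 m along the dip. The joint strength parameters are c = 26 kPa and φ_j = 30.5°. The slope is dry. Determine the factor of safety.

Resolving the block weight along and normal to the plane and applying the Mohr–Coulomb strength on the joint:
N' = W cosα = 278·cos35.0° = 227.7 kN/m
Driving force T = W sinα = 278·sin35.0° = 159.5 kN/m
Resisting force R = c·L + N'·tanφ_j = 26·10.2 + 227.7·tan30.5° = 265.2 + 134.1 = 399.3 kN/m
FS = R / T = 399.3 / 159.5 = 2.504

FS = 2.50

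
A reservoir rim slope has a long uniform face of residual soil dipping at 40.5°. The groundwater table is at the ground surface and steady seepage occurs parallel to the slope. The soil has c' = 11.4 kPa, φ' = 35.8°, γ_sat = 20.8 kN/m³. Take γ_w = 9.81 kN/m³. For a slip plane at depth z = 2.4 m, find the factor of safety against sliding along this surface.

With seepage parallel to the slope and the water table at the surface, the effective normal stress on the slip plane uses the buoyant unit weight γ' = γ_sat − γ_w while the driving shear stress uses γ_sat:
FS = [c' + γ' z cos²β tanφ'] / [γ_sat z sinβ cosβ]
γ' = 20.8 − 9.81 = 10.99 kN/m³
Numerator = 11.4 + 10.99·2.4·cos²40.5°·tan35.8° = 11.4 + 10.99·2.4·0.5782·0.7212 = 22.399 kPa
Denominator = 20.8·2.4·sin40.5°·cos40.5° = 20.8·2.4·0.6494·0.7604 = 24.653 kPa
FS = 22.399 / 24.653 = 0.909

FS = 0.91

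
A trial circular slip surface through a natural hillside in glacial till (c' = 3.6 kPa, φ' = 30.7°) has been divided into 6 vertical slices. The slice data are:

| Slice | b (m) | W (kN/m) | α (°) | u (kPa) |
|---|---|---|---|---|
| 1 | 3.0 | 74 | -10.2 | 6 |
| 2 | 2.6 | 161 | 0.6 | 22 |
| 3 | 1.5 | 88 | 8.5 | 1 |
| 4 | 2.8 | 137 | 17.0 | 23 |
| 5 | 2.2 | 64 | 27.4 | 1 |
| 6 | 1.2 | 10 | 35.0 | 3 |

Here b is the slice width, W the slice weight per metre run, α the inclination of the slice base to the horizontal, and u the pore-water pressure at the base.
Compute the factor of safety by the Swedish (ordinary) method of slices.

Ordinary method of slices: FS = Σ[c'·Δl_i + (W_i cosα_i − u_i·Δl_i)·tanφ'] / Σ W_i sinα_i, with Δl_i = b_i / cosα_i.
Slice 1: Δl = 3.0/cos(-10.2°) = 3.048 m; N'_1 = 74·cos(-10.2°) − 6·3.048 = 54.5; c'Δl = 10.97; W sinα = -13.1
Slice 2: Δl = 2.6/cos0.6° = 2.600 m; N'_2 = 161·cos0.6° − 22·2.600 = 103.8; c'Δl = 9.36; W sinα = 1.7
Slice 3: Δl = 1.5/cos8.5° = 1.517 m; N'_3 = 88·cos8.5° − 1·1.517 = 85.5; c'Δl = 5.46; W sinα = 13.0
Slice 4: Δl = 2.8/cos17.0° = 2.928 m; N'_4 = 137·cos17.0° − 23·2.928 = 63.7; c'Δl = 10.54; W sinα = 40.1
Slice 5: Δl = 2.2/cos27.4° = 2.478 m; N'_5 = 64·cos27.4° − 1·2.478 = 54.3; c'Δl = 8.92; W sinα = 29.5
Slice 6: Δl = 1.2/cos35.0° = 1.465 m; N'_6 = 10·cos35.0° − 3·1.465 = 3.8; c'Δl = 5.27; W sinα = 5.7
Σc'Δl = 50.5 kN/m; ΣN' = 365.7 kN/m; ΣW sinα = 76.8 kN/m
Resisting = 50.5 + 365.7·tan30.7° = 50.5 + 217.1 = 267.6 kN/m
FS = 267.6 / 76.8 = 3.483

FS = 3.48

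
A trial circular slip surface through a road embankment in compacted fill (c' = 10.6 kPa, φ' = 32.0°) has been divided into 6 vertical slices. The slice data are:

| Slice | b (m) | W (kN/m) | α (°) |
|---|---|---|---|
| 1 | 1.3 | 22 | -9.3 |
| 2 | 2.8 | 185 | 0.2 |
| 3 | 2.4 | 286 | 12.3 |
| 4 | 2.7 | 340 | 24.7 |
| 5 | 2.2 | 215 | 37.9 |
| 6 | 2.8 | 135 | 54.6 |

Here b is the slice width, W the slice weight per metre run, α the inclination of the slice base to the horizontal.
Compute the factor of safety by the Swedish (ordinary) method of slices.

FS = 1.89

Ordinary method of slices: FS = Σ[c'·Δl_i + (W_i cosα_i)·tanφ'] / Σ W_i sinα_i, with Δl_i = b_i / cosα_i.
Slice 1: Δl = 1.3/cos(-9.3°) = 1.317 m; N'_1 = 22·cos(-9.3°) = 21.7; c'Δl = 13.96; W sinα = -3.6
Slice 2: Δl = 2.8/cos0.2° = 2.800 m; N'_2 = 185·cos0.2° = 185.0; c'Δl = 29.68; W sinα = 0.6
Slice 3: Δl = 2.4/cos12.3° = 2.456 m; N'_3 = 286·cos12.3° = 279.4; c'Δl = 26.04; W sinα = 60.9
Slice 4: Δl = 2.7/cos24.7° = 2.972 m; N'_4 = 340·cos24.7° = 308.9; c'Δl = 31.50; W sinα = 142.1
Slice 5: Δl = 2.2/cos37.9° = 2.788 m; N'_5 = 215·cos37.9° = 169.7; c'Δl = 29.55; W sinα = 132.1
Slice 6: Δl = 2.8/cos54.6° = 4.834 m; N'_6 = 135·cos54.6° = 78.2; c'Δl = 51.24; W sinα = 110.0
Σc'Δl = 182.0 kN/m; ΣN' = 1042.9 kN/m; ΣW sinα = 442.2 kN/m
Resisting = 182.0 + 1042.9·tan32.0° = 182.0 + 651.7 = 833.6 kN/m
FS = 833.6 / 442.2 = 1.885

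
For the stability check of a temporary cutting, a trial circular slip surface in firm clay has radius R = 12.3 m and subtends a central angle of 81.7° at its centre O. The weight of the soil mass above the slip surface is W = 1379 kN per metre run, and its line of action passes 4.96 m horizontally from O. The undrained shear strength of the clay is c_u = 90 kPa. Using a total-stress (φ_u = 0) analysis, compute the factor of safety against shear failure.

Taking moments about the centre O, the resisting moment is provided by the undrained shear strength acting along the arc:
Arc length L_a = R·θ = 12.3·(81.7°·π/180) = 12.3·1.4259 = 17.54 m
M_R = c_u·L_a·R = 90·17.54·12.3 = 19415.7 kN·m/m
M_D = W·d = 1379·4.96 = 6839.8 kN·m/m
FS = M_R / M_D = 19415.7 / 6839.8 = 2.839

FS = 2.84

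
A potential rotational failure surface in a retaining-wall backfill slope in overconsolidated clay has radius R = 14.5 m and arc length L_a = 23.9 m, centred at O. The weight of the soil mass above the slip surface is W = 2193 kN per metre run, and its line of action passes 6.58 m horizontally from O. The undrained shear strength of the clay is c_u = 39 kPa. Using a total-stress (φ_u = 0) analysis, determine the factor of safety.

Taking moments about the centre O, the resisting moment is provided by the undrained shear strength acting along the arc:
M_R = c_u·L_a·R = 39·23.90·14.5 = 13515.4 kN·m/m
M_D = W·d = 2193·6.58 = 14429.9 kN·m/m
FS = M_R / M_D = 13515.4 / 14429.9 = 0.937

FS = 0.94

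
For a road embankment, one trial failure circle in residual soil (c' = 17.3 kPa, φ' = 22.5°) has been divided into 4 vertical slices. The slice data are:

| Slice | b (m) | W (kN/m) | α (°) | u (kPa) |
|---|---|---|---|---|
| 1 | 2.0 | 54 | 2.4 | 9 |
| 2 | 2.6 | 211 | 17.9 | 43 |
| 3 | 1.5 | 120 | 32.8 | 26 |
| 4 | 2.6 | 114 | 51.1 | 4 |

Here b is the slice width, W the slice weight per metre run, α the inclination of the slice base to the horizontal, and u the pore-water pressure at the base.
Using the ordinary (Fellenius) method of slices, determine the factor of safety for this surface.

FS = 1.26

Ordinary method of slices: FS = Σ[c'·Δl_i + (W_i cosα_i − u_i·Δl_i)·tanφ'] / Σ W_i sinα_i, with Δl_i = b_i / cosα_i.
Slice 1: Δl = 2.0/cos2.4° = 2.002 m; N'_1 = 54·cos2.4° − 9·2.002 = 35.9; c'Δl = 34.63; W sinα = 2.3
Slice 2: Δl = 2.6/cos17.9° = 2.732 m; N'_2 = 211·cos17.9° − 43·2.732 = 83.3; c'Δl = 47.27; W sinα = 64.9
Slice 3: Δl = 1.5/cos32.8° = 1.785 m; N'_3 = 120·cos32.8° − 26·1.785 = 54.5; c'Δl = 30.87; W sinα = 65.0
Slice 4: Δl = 2.6/cos51.1° = 4.140 m; N'_4 = 114·cos51.1° − 4·4.140 = 55.0; c'Δl = 71.63; W sinα = 88.7
Σc'Δl = 184.4 kN/m; ΣN' = 228.7 kN/m; ΣW sinα = 220.8 kN/m
Resisting = 184.4 + 228.7·tan22.5° = 184.4 + 94.7 = 279.1 kN/m
FS = 279.1 / 220.8 = 1.264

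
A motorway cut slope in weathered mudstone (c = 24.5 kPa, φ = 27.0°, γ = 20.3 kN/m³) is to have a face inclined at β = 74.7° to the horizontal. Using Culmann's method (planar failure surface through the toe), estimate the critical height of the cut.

H_c = 12.69 m

Culmann's analysis gives the critical failure plane at α_cr = (β + φ)/2 = (74.7 + 27.0)/2 = 50.9°, and the critical height
H_c = (4c/γ) · sinβ cosφ / [1 − cos(β − φ)]
    = (4·24.5/20.3) · sin74.7°·cos27.0° / [1 − cos(47.7°)]
    = 4.828 · 0.9646·0.8910 / [1 − 0.6730]
    = 4.828 · 0.8594 / 0.3270
    = 12.69 m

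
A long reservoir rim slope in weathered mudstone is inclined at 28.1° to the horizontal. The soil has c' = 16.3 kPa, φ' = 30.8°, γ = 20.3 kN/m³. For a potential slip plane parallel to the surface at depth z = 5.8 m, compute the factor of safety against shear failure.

FS = 1.45

For an infinite slope with a slip plane parallel to the surface (no pore pressure): FS = [c' + γz cos²β tanφ'] / [γz sinβ cosβ].
γz = 20.3·5.8 = 117.74 kN/m²
Numerator = 16.3 + 117.74·cos²28.1°·tan30.8° = 16.3 + 117.74·0.7781·0.5961 = 70.916 kPa
Denominator = 117.74·sin28.1°·cos28.1° = 117.74·0.4710·0.8821 = 48.920 kPa
FS = 70.916 / 48.920 = 1.450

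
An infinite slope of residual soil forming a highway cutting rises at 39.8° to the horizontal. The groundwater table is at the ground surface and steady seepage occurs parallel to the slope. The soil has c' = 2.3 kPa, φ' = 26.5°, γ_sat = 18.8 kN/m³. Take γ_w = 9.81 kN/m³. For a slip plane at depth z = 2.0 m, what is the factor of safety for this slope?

FS = 0.41

With seepage parallel to the slope and the water table at the surface, the effective normal stress on the slip plane uses the buoyant unit weight γ' = γ_sat − γ_w while the driving shear stress uses γ_sat:
FS = [c' + γ' z cos²β tanφ'] / [γ_sat z sinβ cosβ]
γ' = 18.8 − 9.81 = 8.99 kN/m³
Numerator = 2.3 + 8.99·2.0·cos²39.8°·tan26.5° = 2.3 + 8.99·2.0·0.5903·0.4986 = 7.591 kPa
Denominator = 18.8·2.0·sin39.8°·cos39.8° = 18.8·2.0·0.6401·0.7683 = 18.491 kPa
FS = 7.591 / 18.491 = 0.411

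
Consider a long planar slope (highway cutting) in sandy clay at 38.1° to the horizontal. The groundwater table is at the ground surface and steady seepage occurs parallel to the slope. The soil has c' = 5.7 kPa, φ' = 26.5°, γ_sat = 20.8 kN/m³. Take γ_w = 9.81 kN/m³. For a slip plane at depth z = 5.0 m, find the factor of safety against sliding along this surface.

With seepage parallel to the slope and the water table at the surface, the effective normal stress on the slip plane uses the buoyant unit weight γ' = γ_sat − γ_w while the driving shear stress uses γ_sat:
FS = [c' + γ' z cos²β tanφ'] / [γ_sat z sinβ cosβ]
γ' = 20.8 − 9.81 = 10.99 kN/m³
Numerator = 5.7 + 10.99·5.0·cos²38.1°·tan26.5° = 5.7 + 10.99·5.0·0.6193·0.4986 = 22.666 kPa
Denominator = 20.8·5.0·sin38.1°·cos38.1° = 20.8·5.0·0.6170·0.7869 = 50.499 kPa
FS = 22.666 / 50.499 = 0.449

FS = 0.45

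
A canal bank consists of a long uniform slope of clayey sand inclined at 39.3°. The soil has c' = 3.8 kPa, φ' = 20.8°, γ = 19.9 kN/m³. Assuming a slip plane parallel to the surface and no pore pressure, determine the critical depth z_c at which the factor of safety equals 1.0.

z_c = 0.73 m

Setting FS = 1.00 in FS = [c' + γz cos²β tanφ'] / [γz sinβ cosβ] and solving for z:
z = c' / [γ cosβ (FS·sinβ − cosβ·tanφ')]
  = 3.8 / [19.9·cos39.3°·(1.00·sin39.3° − cos39.3°·tan20.8°)]
  = 3.8 / [19.9·0.7738·(1.00·0.6334 − 0.7738·0.3799)]
  = 3.8 / 5.2270 = 0.727 m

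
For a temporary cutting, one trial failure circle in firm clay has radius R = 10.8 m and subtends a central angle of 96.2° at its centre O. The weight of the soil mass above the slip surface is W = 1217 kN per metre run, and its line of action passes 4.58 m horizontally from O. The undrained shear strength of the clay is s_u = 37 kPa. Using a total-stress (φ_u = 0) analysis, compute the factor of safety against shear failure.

FS = 1.30

Taking moments about the centre O, the resisting moment is provided by the undrained shear strength acting along the arc:
Arc length L_a = R·θ = 10.8·(96.2°·π/180) = 10.8·1.6790 = 18.13 m
M_R = s_u·L_a·R = 37·18.13·10.8 = 7246.1 kN·m/m
M_D = W·d = 1217·4.58 = 5573.9 kN·m/m
FS = M_R / M_D = 7246.1 / 5573.9 = 1.300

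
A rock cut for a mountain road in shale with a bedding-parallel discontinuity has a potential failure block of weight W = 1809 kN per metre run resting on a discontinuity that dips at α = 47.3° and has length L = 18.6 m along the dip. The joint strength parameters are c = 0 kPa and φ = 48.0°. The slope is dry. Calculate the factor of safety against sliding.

Resolving the block weight along and normal to the plane and applying the Mohr–Coulomb strength on the joint:
N' = W cosα = 1809·cos47.3° = 1226.8 kN/m
Driving force T = W sinα = 1809·sin47.3° = 1329.5 kN/m
Resisting force R = c·L + N'·tanφ = 0·18.6 + 1226.8·tan48.0° = 0.0 + 1362.5 = 1362.5 kN/m
FS = R / T = 1362.5 / 1329.5 = 1.025

FS = 1.02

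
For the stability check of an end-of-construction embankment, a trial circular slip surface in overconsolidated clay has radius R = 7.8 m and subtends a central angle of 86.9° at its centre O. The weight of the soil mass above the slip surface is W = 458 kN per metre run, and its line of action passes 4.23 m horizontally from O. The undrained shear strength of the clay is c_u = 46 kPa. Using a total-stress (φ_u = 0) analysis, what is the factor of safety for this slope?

Taking moments about the centre O, the resisting moment is provided by the undrained shear strength acting along the arc:
Arc length L_a = R·θ = 7.8·(86.9°·π/180) = 7.8·1.5167 = 11.83 m
M_R = c_u·L_a·R = 46·11.83·7.8 = 4244.7 kN·m/m
M_D = W·d = 458·4.23 = 1937.3 kN·m/m
FS = M_R / M_D = 4244.7 / 1937.3 = 2.191

FS = 2.19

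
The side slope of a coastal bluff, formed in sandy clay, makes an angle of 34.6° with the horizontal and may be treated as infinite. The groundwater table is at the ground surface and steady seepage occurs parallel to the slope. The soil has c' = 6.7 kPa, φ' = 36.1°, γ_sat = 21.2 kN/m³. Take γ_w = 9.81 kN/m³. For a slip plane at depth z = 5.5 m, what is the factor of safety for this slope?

With seepage parallel to the slope and the water table at the surface, the effective normal stress on the slip plane uses the buoyant unit weight γ' = γ_sat − γ_w while the driving shear stress uses γ_sat:
FS = [c' + γ' z cos²β tanφ'] / [γ_sat z sinβ cosβ]
γ' = 21.2 − 9.81 = 11.39 kN/m³
Numerator = 6.7 + 11.39·5.5·cos²34.6°·tan36.1° = 6.7 + 11.39·5.5·0.6776·0.7292 = 37.652 kPa
Denominator = 21.2·5.5·sin34.6°·cos34.6° = 21.2·5.5·0.5678·0.8231 = 54.500 kPa
FS = 37.652 / 54.500 = 0.691

FS = 0.69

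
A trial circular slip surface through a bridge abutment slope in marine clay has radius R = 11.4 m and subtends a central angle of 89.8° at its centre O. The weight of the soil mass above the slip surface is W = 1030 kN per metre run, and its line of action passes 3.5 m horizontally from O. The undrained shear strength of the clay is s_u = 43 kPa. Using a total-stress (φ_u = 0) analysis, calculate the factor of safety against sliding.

FS = 2.43

Taking moments about the centre O, the resisting moment is provided by the undrained shear strength acting along the arc:
Arc length L_a = R·θ = 11.4·(89.8°·π/180) = 11.4·1.5673 = 17.87 m
M_R = s_u·L_a·R = 43·17.87·11.4 = 8758.5 kN·m/m
M_D = W·d = 1030·3.5 = 3605.0 kN·m/m
FS = M_R / M_D = 8758.5 / 3605.0 = 2.430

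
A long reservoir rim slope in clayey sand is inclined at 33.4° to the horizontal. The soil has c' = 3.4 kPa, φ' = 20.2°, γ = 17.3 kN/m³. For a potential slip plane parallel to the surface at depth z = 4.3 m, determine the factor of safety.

FS = 0.66

For an infinite slope with a slip plane parallel to the surface (no pore pressure): FS = [c' + γz cos²β tanφ'] / [γz sinβ cosβ].
γz = 17.3·4.3 = 74.39 kN/m²
Numerator = 3.4 + 74.39·cos²33.4°·tan20.2° = 3.4 + 74.39·0.6970·0.3679 = 22.476 kPa
Denominator = 74.39·sin33.4°·cos33.4° = 74.39·0.5505·0.8348 = 34.187 kPa
FS = 22.476 / 34.187 = 0.657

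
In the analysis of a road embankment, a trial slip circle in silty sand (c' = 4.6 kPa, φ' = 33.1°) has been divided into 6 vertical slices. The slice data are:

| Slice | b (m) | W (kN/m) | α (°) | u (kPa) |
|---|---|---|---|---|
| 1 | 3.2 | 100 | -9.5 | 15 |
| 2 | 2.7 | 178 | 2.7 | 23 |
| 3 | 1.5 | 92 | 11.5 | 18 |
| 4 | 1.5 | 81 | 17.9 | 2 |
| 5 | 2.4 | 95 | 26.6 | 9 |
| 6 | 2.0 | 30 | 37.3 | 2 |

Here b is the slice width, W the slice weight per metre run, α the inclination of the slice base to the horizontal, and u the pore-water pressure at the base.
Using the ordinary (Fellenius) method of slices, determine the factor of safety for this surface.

FS = 3.28

Ordinary method of slices: FS = Σ[c'·Δl_i + (W_i cosα_i − u_i·Δl_i)·tanφ'] / Σ W_i sinα_i, with Δl_i = b_i / cosα_i.
Slice 1: Δl = 3.2/cos(-9.5°) = 3.244 m; N'_1 = 100·cos(-9.5°) − 15·3.244 = 50.0; c'Δl = 14.92; W sinα = -16.5
Slice 2: Δl = 2.7/cos2.7° = 2.703 m; N'_2 = 178·cos2.7° − 23·2.703 = 115.6; c'Δl = 12.43; W sinα = 8.4
Slice 3: Δl = 1.5/cos11.5° = 1.531 m; N'_3 = 92·cos11.5° − 18·1.531 = 62.6; c'Δl = 7.04; W sinα = 18.3
Slice 4: Δl = 1.5/cos17.9° = 1.576 m; N'_4 = 81·cos17.9° − 2·1.576 = 73.9; c'Δl = 7.25; W sinα = 24.9
Slice 5: Δl = 2.4/cos26.6° = 2.684 m; N'_5 = 95·cos26.6° − 9·2.684 = 60.8; c'Δl = 12.35; W sinα = 42.5
Slice 6: Δl = 2.0/cos37.3° = 2.514 m; N'_6 = 30·cos37.3° − 2·2.514 = 18.8; c'Δl = 11.57; W sinα = 18.2
Σc'Δl = 65.6 kN/m; ΣN' = 381.7 kN/m; ΣW sinα = 95.8 kN/m
Resisting = 65.6 + 381.7·tan33.1° = 65.6 + 248.9 = 314.4 kN/m
FS = 314.4 / 95.8 = 3.281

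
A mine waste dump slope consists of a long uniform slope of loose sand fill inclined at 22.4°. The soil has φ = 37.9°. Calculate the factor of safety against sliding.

For a dry cohesionless infinite slope the factor of safety is FS = tanφ / tanβ.
FS = tan37.9° / tan22.4° = 0.7785 / 0.4122 = 1.889

FS = 1.89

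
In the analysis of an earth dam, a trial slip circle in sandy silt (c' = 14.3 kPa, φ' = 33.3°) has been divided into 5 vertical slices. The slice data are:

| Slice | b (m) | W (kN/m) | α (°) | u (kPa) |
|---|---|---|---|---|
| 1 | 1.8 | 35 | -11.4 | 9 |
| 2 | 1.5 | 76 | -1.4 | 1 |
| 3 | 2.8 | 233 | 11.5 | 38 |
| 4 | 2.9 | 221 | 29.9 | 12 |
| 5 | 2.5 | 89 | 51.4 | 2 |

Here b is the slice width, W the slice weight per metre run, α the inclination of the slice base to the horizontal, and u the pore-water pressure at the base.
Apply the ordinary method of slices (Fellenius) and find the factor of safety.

FS = 2.13

Ordinary method of slices: FS = Σ[c'·Δl_i + (W_i cosα_i − u_i·Δl_i)·tanφ'] / Σ W_i sinα_i, with Δl_i = b_i / cosα_i.
Slice 1: Δl = 1.8/cos(-11.4°) = 1.836 m; N'_1 = 35·cos(-11.4°) − 9·1.836 = 17.8; c'Δl = 26.26; W sinα = -6.9
Slice 2: Δl = 1.5/cos(-1.4°) = 1.500 m; N'_2 = 76·cos(-1.4°) − 1·1.500 = 74.5; c'Δl = 21.46; W sinα = -1.9
Slice 3: Δl = 2.8/cos11.5° = 2.857 m; N'_3 = 233·cos11.5° − 38·2.857 = 119.7; c'Δl = 40.86; W sinα = 46.5
Slice 4: Δl = 2.9/cos29.9° = 3.345 m; N'_4 = 221·cos29.9° − 12·3.345 = 151.4; c'Δl = 47.84; W sinα = 110.2
Slice 5: Δl = 2.5/cos51.4° = 4.007 m; N'_5 = 89·cos51.4° − 2·4.007 = 47.5; c'Δl = 57.30; W sinα = 69.6
Σc'Δl = 193.7 kN/m; ΣN' = 411.0 kN/m; ΣW sinα = 217.4 kN/m
Resisting = 193.7 + 411.0·tan33.3° = 193.7 + 269.9 = 463.7 kN/m
FS = 463.7 / 217.4 = 2.133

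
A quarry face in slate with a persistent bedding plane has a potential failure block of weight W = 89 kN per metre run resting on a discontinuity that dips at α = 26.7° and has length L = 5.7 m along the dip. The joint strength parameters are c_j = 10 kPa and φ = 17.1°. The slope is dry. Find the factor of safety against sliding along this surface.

FS = 2.04

Resolving the block weight along and normal to the plane and applying the Mohr–Coulomb strength on the joint:
N' = W cosα = 89·cos26.7° = 79.5 kN/m
Driving force T = W sinα = 89·sin26.7° = 40.0 kN/m
Resisting force R = c_j·L + N'·tanφ = 10·5.7 + 79.5·tan17.1° = 57.0 + 24.5 = 81.5 kN/m
FS = R / T = 81.5 / 40.0 = 2.037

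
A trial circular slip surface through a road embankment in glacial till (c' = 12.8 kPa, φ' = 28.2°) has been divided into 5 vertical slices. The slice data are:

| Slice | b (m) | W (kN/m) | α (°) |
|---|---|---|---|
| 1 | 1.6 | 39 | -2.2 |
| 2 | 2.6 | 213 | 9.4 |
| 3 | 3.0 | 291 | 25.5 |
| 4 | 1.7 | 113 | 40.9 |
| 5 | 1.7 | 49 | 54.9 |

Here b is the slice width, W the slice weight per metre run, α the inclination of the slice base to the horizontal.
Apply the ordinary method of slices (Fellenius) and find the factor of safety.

Ordinary method of slices: FS = Σ[c'·Δl_i + (W_i cosα_i)·tanφ'] / Σ W_i sinα_i, with Δl_i = b_i / cosα_i.
Slice 1: Δl = 1.6/cos(-2.2°) = 1.601 m; N'_1 = 39·cos(-2.2°) = 39.0; c'Δl = 20.50; W sinα = -1.5
Slice 2: Δl = 2.6/cos9.4° = 2.635 m; N'_2 = 213·cos9.4° = 210.1; c'Δl = 33.73; W sinα = 34.8
Slice 3: Δl = 3.0/cos25.5° = 3.324 m; N'_3 = 291·cos25.5° = 262.7; c'Δl = 42.54; W sinα = 125.3
Slice 4: Δl = 1.7/cos40.9° = 2.249 m; N'_4 = 113·cos40.9° = 85.4; c'Δl = 28.79; W sinα = 74.0
Slice 5: Δl = 1.7/cos54.9° = 2.956 m; N'_5 = 49·cos54.9° = 28.2; c'Δl = 37.84; W sinα = 40.1
Σc'Δl = 163.4 kN/m; ΣN' = 625.4 kN/m; ΣW sinα = 272.6 kN/m
Resisting = 163.4 + 625.4·tan28.2° = 163.4 + 335.3 = 498.7 kN/m
FS = 498.7 / 272.6 = 1.829

FS = 1.83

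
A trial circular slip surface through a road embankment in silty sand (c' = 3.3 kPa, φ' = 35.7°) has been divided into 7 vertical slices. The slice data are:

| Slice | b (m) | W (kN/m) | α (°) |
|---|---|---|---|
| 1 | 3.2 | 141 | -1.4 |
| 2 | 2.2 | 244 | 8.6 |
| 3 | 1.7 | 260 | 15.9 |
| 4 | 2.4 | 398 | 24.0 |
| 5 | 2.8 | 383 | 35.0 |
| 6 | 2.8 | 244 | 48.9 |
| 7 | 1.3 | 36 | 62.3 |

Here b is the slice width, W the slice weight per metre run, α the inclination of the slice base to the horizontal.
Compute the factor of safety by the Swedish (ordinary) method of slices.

FS = 1.62

Ordinary method of slices: FS = Σ[c'·Δl_i + (W_i cosα_i)·tanφ'] / Σ W_i sinα_i, with Δl_i = b_i / cosα_i.
Slice 1: Δl = 3.2/cos(-1.4°) = 3.201 m; N'_1 = 141·cos(-1.4°) = 141.0; c'Δl = 10.56; W sinα = -3.4
Slice 2: Δl = 2.2/cos8.6° = 2.225 m; N'_2 = 244·cos8.6° = 241.3; c'Δl = 7.34; W sinα = 36.5
Slice 3: Δl = 1.7/cos15.9° = 1.768 m; N'_3 = 260·cos15.9° = 250.1; c'Δl = 5.83; W sinα = 71.2
Slice 4: Δl = 2.4/cos24.0° = 2.627 m; N'_4 = 398·cos24.0° = 363.6; c'Δl = 8.67; W sinα = 161.9
Slice 5: Δl = 2.8/cos35.0° = 3.418 m; N'_5 = 383·cos35.0° = 313.7; c'Δl = 11.28; W sinα = 219.7
Slice 6: Δl = 2.8/cos48.9° = 4.259 m; N'_6 = 244·cos48.9° = 160.4; c'Δl = 14.06; W sinα = 183.9
Slice 7: Δl = 1.3/cos62.3° = 2.797 m; N'_7 = 36·cos62.3° = 16.7; c'Δl = 9.23; W sinα = 31.9
Σc'Δl = 67.0 kN/m; ΣN' = 1486.7 kN/m; ΣW sinα = 701.6 kN/m
Resisting = 67.0 + 1486.7·tan35.7° = 67.0 + 1068.3 = 1135.3 kN/m
FS = 1135.3 / 701.6 = 1.618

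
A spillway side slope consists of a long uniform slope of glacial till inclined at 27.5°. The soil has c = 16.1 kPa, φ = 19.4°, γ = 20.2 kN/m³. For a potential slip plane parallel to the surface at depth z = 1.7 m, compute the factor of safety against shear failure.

For an infinite slope with a slip plane parallel to the surface (no pore pressure): FS = [c + γz cos²β tanφ] / [γz sinβ cosβ].
γz = 20.2·1.7 = 34.34 kN/m²
Numerator = 16.1 + 34.34·cos²27.5°·tan19.4° = 16.1 + 34.34·0.7868·0.3522 = 25.615 kPa
Denominator = 34.34·sin27.5°·cos27.5° = 34.34·0.4617·0.8870 = 14.065 kPa
FS = 25.615 / 14.065 = 1.821

FS = 1.82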